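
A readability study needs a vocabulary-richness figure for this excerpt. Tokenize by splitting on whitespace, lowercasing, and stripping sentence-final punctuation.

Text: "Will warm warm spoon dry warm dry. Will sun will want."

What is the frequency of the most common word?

Frequencies: will:3, warm:3, dry:2, spoon:1, sun:1, want:1
Most common: 'will' with frequency 3.

3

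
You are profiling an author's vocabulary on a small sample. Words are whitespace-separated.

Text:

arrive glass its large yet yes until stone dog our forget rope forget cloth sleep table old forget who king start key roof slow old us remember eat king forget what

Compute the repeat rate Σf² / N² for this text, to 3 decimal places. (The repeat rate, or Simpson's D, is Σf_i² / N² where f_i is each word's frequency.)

0.049

Frequencies: forget:4, old:2, king:2, arrive:1, glass:1, its:1, large:1, yet:1, yes:1, until:1, stone:1, dog:1, our:1, rope:1, cloth:1, sleep:1, table:1, who:1, start:1, key:1, … (6 more, each freq 1)
Σf² = 47; N² = 961
Repeat rate = 47 / 961 = 0.049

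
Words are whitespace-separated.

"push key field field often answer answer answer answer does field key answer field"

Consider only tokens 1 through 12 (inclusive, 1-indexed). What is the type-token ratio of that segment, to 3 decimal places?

0.500

Segment tokens 1–12: push, key, field, field, often, answer, answer, answer, answer, does, field, key
Segment N = 12, segment V = 6.
TTR = 6 / 12 = 0.500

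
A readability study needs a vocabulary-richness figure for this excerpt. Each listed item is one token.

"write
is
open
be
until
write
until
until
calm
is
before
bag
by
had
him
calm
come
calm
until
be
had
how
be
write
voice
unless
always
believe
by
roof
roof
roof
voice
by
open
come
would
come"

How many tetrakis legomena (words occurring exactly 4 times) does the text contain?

1

Frequencies: until:4, write:3, be:3, calm:3, by:3, come:3, roof:3, is:2, open:2, had:2, voice:2, before:1, bag:1, him:1, how:1, unless:1, always:1, believe:1, would:1
Words with frequency 4: until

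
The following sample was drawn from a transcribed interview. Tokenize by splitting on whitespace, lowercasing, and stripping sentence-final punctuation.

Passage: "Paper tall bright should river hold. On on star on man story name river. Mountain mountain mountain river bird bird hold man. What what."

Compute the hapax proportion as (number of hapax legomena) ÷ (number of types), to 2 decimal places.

0.50

Frequencies: river:3, on:3, mountain:3, hold:2, man:2, bird:2, what:2, paper:1, tall:1, bright:1, should:1, star:1, story:1, name:1
Hapax count = 7; type count = 14.
Ratio = 7 / 14 = 0.50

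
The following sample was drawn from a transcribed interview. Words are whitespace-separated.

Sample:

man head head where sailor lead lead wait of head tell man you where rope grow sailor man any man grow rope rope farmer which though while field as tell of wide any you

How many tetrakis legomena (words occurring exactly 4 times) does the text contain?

1

Frequencies: man:4, head:3, rope:3, where:2, sailor:2, lead:2, of:2, tell:2, you:2, grow:2, any:2, wait:1, farmer:1, which:1, though:1, while:1, field:1, as:1, wide:1
Words with frequency 4: man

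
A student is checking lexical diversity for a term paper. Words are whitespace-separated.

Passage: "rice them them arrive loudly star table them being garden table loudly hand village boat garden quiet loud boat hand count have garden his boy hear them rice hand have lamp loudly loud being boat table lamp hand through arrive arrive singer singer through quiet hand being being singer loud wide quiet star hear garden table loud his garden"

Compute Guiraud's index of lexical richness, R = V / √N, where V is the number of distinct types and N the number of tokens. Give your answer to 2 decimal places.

N = 59, V = 22.
√N = 7.681146
R = 22 / 7.681146 = 2.86

2.86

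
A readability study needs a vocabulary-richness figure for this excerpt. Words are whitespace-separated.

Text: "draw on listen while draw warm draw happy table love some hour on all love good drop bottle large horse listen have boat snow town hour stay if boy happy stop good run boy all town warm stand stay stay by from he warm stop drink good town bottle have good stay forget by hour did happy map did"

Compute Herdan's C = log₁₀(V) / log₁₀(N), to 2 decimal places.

N = 59, V = 33.
log₁₀(V) = 1.518514, log₁₀(N) = 1.770852
C = 1.518514 / 1.770852 = 0.86

0.86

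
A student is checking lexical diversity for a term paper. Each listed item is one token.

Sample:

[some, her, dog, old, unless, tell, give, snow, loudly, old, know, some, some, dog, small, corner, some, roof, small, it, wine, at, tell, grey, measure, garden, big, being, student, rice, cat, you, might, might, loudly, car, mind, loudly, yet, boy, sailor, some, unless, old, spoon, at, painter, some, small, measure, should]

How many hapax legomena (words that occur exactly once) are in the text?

Frequencies: some:6, old:3, loudly:3, small:3, dog:2, unless:2, tell:2, at:2, measure:2, might:2, her:1, give:1, snow:1, know:1, corner:1, roof:1, it:1, wine:1, grey:1, garden:1, … (14 more, each freq 1)
Hapax (freq=1): being, big, boy, car, cat, corner, garden, give, grey, her, it, know, mind, painter, rice, roof, sailor, should, snow, spoon, student, wine, yet, you

24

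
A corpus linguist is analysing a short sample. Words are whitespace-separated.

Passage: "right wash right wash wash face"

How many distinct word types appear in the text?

3

Distinct types: {face, right, wash}
V = 3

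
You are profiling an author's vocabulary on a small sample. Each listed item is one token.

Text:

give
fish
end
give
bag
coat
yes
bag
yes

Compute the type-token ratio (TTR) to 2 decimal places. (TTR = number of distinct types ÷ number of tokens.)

N = 9 tokens, V = 6 types.
TTR = V / N = 6 / 9 = 0.67

0.67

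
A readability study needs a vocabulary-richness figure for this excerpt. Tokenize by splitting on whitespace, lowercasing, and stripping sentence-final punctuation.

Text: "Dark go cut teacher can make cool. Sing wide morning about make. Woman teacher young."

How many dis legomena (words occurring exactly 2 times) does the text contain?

2

Frequencies: teacher:2, make:2, dark:1, go:1, cut:1, can:1, cool:1, sing:1, wide:1, morning:1, about:1, woman:1, young:1
Words with frequency 2: make, teacher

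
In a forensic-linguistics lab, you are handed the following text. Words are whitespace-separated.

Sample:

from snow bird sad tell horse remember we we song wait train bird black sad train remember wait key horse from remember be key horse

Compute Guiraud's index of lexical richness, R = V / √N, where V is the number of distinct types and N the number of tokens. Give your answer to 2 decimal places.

N = 25, V = 14.
√N = 5.000000
R = 14 / 5.000000 = 2.80

2.80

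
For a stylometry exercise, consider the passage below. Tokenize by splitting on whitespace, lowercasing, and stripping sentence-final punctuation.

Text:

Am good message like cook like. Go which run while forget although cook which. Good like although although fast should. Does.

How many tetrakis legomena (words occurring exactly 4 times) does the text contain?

Frequencies: like:3, although:3, good:2, cook:2, which:2, am:1, message:1, go:1, run:1, while:1, forget:1, fast:1, should:1, does:1
Words with frequency 4: (none)

0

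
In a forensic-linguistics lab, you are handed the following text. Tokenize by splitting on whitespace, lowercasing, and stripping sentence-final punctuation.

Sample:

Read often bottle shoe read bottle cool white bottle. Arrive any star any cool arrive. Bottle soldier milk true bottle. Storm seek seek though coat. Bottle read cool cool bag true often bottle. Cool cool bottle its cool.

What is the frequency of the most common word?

Frequencies: bottle:8, cool:7, read:3, often:2, arrive:2, any:2, true:2, seek:2, shoe:1, white:1, star:1, soldier:1, milk:1, storm:1, though:1, coat:1, bag:1, its:1
Most common: 'bottle' with frequency 8.

8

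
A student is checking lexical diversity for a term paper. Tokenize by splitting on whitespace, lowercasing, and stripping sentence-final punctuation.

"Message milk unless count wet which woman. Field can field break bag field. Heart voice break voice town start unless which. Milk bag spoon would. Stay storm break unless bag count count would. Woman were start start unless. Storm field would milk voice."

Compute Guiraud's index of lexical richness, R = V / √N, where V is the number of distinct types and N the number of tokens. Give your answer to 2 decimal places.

3.05

N = 43, V = 20.
√N = 6.557439
R = 20 / 6.557439 = 3.05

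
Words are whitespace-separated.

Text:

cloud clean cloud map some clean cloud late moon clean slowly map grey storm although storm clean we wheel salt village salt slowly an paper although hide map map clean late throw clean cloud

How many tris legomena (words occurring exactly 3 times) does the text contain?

Frequencies: clean:6, cloud:4, map:4, late:2, slowly:2, storm:2, although:2, salt:2, some:1, moon:1, grey:1, we:1, wheel:1, village:1, an:1, paper:1, hide:1, throw:1
Words with frequency 3: (none)

0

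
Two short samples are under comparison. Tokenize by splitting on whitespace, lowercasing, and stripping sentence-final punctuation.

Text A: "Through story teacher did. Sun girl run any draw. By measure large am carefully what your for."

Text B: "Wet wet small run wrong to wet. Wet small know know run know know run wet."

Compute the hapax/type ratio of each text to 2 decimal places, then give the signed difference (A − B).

0.67

A: hapax=17, V=17, ratio=1.00
B: hapax=2, V=6, ratio=0.33
Difference = 1.00 − 0.33 = 0.67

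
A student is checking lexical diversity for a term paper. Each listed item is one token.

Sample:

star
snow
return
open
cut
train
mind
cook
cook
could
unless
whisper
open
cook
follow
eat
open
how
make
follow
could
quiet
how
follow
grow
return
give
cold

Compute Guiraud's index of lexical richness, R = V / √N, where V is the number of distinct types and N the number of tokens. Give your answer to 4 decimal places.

N = 28, V = 19.
√N = 5.291503
R = 19 / 5.291503 = 3.5907

3.5907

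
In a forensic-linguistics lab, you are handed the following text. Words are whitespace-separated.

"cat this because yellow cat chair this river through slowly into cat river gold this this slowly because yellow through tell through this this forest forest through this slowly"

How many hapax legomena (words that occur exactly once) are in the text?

4

Frequencies: this:7, through:4, cat:3, slowly:3, because:2, yellow:2, river:2, forest:2, chair:1, into:1, gold:1, tell:1
Hapax (freq=1): chair, gold, into, tell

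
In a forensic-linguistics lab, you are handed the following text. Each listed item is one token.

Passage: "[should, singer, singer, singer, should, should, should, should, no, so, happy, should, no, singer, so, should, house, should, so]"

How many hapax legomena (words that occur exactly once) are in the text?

2

Frequencies: should:8, singer:4, so:3, no:2, happy:1, house:1
Hapax (freq=1): happy, house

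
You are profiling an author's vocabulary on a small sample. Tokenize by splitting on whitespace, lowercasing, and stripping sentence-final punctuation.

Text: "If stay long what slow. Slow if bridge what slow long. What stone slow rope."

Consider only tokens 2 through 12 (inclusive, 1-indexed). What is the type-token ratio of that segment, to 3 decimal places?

0.545

Segment tokens 2–12: stay, long, what, slow, slow, if, bridge, what, slow, long, what
Segment N = 11, segment V = 6.
TTR = 6 / 11 = 0.545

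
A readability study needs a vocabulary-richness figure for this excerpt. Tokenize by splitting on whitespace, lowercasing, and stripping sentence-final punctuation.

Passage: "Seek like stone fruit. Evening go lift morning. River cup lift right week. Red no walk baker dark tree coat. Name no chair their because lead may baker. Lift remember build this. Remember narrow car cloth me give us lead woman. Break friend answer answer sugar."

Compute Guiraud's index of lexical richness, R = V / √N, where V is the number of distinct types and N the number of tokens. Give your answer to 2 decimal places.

N = 46, V = 39.
√N = 6.782330
R = 39 / 6.782330 = 5.75

5.75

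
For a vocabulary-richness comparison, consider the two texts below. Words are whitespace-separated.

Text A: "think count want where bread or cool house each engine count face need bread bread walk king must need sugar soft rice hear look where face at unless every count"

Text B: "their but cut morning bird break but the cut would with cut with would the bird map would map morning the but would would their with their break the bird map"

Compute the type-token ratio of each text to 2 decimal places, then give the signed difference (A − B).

0.45

TTR(A) = 23/30 = 0.77
TTR(B) = 10/31 = 0.32
Difference = 0.77 − 0.32 = 0.45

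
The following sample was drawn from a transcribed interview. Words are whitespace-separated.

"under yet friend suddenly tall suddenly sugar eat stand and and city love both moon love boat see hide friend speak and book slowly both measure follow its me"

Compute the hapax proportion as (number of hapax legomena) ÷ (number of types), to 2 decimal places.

Frequencies: and:3, friend:2, suddenly:2, love:2, both:2, under:1, yet:1, tall:1, sugar:1, eat:1, stand:1, city:1, moon:1, boat:1, see:1, hide:1, speak:1, book:1, slowly:1, measure:1, … (3 more, each freq 1)
Hapax count = 18; type count = 23.
Ratio = 18 / 23 = 0.78

0.78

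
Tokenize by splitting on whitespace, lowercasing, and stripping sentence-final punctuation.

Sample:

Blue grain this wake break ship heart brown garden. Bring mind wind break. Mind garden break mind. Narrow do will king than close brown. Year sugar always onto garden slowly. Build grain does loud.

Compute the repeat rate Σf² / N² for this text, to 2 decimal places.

Frequencies: break:3, garden:3, mind:3, grain:2, brown:2, blue:1, this:1, wake:1, ship:1, heart:1, bring:1, wind:1, narrow:1, do:1, will:1, king:1, than:1, close:1, year:1, sugar:1, … (6 more, each freq 1)
Σf² = 56; N² = 1156
Repeat rate = 56 / 1156 = 0.05

0.05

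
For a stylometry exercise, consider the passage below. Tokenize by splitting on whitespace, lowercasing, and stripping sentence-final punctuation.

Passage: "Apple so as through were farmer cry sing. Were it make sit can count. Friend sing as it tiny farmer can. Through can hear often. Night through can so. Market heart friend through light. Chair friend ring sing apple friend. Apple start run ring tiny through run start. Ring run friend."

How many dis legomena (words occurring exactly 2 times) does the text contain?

7

Frequencies: through:5, friend:5, can:4, apple:3, sing:3, ring:3, run:3, so:2, as:2, were:2, farmer:2, it:2, tiny:2, start:2, cry:1, make:1, sit:1, count:1, hear:1, often:1, … (5 more, each freq 1)
Words with frequency 2: as, farmer, it, so, start, tiny, were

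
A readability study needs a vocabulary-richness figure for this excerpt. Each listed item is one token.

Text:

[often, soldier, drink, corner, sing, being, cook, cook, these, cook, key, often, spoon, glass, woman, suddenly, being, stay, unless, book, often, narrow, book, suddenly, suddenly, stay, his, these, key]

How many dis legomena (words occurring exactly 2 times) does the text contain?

Frequencies: often:3, cook:3, suddenly:3, being:2, these:2, key:2, stay:2, book:2, soldier:1, drink:1, corner:1, sing:1, spoon:1, glass:1, woman:1, unless:1, narrow:1, his:1
Words with frequency 2: being, book, key, stay, these

5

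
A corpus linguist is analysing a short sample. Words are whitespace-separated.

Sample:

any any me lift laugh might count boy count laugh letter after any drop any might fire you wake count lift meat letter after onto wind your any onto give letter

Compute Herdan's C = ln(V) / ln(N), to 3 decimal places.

N = 31, V = 18.
ln(V) = 2.890372, ln(N) = 3.433987
C = 2.890372 / 3.433987 = 0.842

0.842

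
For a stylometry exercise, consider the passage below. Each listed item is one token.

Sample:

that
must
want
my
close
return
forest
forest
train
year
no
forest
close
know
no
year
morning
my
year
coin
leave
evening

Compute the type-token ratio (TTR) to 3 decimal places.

N = 22 tokens, V = 15 types.
TTR = V / N = 15 / 22 = 0.682

0.682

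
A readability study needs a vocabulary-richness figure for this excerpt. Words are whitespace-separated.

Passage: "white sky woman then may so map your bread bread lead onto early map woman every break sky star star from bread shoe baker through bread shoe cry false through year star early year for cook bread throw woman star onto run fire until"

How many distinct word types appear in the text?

28

Distinct types: {baker, bread, break, cook, cry, early, every, false, fire, for, from, lead, map, may, onto, run, shoe, sky, so, star, then, through, throw, until, white, woman, year, your}
V = 28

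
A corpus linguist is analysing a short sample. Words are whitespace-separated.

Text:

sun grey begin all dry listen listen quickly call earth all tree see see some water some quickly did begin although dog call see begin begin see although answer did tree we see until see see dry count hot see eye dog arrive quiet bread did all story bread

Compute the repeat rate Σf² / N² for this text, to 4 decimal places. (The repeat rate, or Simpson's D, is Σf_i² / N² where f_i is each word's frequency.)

0.0612

Frequencies: see:8, begin:4, all:3, did:3, dry:2, listen:2, quickly:2, call:2, tree:2, some:2, although:2, dog:2, bread:2, sun:1, grey:1, earth:1, water:1, answer:1, we:1, until:1, … (6 more, each freq 1)
Σf² = 147; N² = 2401
Repeat rate = 147 / 2401 = 0.0612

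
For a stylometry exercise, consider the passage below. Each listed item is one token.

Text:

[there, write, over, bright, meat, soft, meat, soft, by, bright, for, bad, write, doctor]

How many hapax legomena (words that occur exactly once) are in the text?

6

Frequencies: write:2, bright:2, meat:2, soft:2, there:1, over:1, by:1, for:1, bad:1, doctor:1
Hapax (freq=1): bad, by, doctor, for, over, there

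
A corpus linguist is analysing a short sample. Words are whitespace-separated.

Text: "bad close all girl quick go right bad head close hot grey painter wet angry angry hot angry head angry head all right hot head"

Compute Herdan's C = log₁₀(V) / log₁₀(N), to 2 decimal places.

0.80

N = 25, V = 13.
log₁₀(V) = 1.113943, log₁₀(N) = 1.397940
C = 1.113943 / 1.397940 = 0.80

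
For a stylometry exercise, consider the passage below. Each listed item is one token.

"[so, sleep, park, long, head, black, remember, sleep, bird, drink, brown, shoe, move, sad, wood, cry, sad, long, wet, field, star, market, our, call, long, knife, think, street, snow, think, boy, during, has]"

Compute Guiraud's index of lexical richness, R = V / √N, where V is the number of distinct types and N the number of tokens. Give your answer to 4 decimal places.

N = 33, V = 28.
√N = 5.744563
R = 28 / 5.744563 = 4.8742

4.8742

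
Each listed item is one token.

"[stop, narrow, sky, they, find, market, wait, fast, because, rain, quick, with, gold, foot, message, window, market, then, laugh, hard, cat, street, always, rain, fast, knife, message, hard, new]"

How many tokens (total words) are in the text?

29

Tokens: stop, narrow, sky, they, find, market, wait, fast, because, rain, quick, with, gold, foot, message, window, market, then, laugh, hard, cat, street, always, rain, fast, knife, message, hard, new
N = 29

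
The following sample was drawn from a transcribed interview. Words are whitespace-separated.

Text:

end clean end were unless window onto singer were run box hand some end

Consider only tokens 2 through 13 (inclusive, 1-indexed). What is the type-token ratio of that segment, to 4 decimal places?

0.9167

Segment tokens 2–13: clean, end, were, unless, window, onto, singer, were, run, box, hand, some
Segment N = 12, segment V = 11.
TTR = 11 / 12 = 0.9167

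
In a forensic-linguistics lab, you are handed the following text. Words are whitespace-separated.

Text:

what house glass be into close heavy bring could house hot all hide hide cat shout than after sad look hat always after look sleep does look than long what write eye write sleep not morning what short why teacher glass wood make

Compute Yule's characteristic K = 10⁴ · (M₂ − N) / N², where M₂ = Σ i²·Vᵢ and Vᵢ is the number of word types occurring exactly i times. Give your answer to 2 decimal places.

Frequencies: what:3, look:3, house:2, glass:2, hide:2, than:2, after:2, sleep:2, write:2, be:1, into:1, close:1, heavy:1, bring:1, could:1, hot:1, all:1, cat:1, shout:1, sad:1, … (12 more, each freq 1)
N = 43. Frequency spectrum: V_1=23, V_2=7, V_3=2
M₂ = 1²·23 + 2²·7 + 3²·2 = 69
K = 10000 × (69 − 43) / 43² = 140.62

140.62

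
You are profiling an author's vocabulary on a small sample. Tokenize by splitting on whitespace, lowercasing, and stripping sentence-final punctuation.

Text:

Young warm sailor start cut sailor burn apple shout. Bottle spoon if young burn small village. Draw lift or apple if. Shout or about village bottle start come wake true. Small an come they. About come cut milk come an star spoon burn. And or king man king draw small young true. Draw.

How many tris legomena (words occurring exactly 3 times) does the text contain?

Frequencies: come:4, young:3, burn:3, small:3, draw:3, or:3, sailor:2, start:2, cut:2, apple:2, shout:2, bottle:2, spoon:2, if:2, village:2, about:2, true:2, an:2, king:2, warm:1, … (7 more, each freq 1)
Words with frequency 3: burn, draw, or, small, young

5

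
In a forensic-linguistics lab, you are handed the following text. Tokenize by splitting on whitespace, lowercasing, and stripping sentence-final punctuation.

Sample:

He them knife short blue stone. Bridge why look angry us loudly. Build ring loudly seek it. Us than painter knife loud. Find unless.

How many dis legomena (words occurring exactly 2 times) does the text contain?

Frequencies: knife:2, us:2, loudly:2, he:1, them:1, short:1, blue:1, stone:1, bridge:1, why:1, look:1, angry:1, build:1, ring:1, seek:1, it:1, than:1, painter:1, loud:1, find:1, … (1 more, each freq 1)
Words with frequency 2: knife, loudly, us

3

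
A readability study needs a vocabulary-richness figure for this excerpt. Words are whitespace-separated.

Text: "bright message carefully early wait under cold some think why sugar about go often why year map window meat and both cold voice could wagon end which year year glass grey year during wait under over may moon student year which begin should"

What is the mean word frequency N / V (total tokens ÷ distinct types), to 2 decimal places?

N = 43 tokens, V = 34 types.
Mean frequency = N / V = 43 / 34 = 1.26

1.26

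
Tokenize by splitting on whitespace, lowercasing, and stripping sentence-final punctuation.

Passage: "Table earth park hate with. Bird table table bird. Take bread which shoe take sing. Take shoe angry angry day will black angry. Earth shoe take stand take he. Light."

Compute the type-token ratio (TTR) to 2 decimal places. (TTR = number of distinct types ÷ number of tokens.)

0.60

N = 30 tokens, V = 18 types.
TTR = V / N = 18 / 30 = 0.60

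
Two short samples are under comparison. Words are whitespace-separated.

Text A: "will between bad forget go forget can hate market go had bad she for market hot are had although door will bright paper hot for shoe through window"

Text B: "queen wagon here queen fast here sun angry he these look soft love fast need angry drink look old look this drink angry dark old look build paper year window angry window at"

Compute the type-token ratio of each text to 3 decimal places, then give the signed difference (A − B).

TTR(A) = 20/28 = 0.714
TTR(B) = 21/33 = 0.636
Difference = 0.714 − 0.636 = 0.078

0.078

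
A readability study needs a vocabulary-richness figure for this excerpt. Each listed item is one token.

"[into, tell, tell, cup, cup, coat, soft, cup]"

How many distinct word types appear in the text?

5

Distinct types: {coat, cup, into, soft, tell}
V = 5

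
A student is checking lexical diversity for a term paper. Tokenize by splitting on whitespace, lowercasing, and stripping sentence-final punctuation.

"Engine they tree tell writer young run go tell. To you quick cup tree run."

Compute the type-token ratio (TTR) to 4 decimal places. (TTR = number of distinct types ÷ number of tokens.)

N = 15 tokens, V = 12 types.
TTR = V / N = 12 / 15 = 0.8000

0.8000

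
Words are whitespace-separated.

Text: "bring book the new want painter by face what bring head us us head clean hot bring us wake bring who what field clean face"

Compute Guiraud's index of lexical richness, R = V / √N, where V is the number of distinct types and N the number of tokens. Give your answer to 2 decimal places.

N = 25, V = 16.
√N = 5.000000
R = 16 / 5.000000 = 3.20

3.20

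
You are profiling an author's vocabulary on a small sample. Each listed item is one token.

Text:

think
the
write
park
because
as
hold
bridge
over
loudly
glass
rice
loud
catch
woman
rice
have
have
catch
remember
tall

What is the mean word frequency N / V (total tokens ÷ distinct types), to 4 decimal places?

N = 21 tokens, V = 18 types.
Mean frequency = N / V = 21 / 18 = 1.1667

1.1667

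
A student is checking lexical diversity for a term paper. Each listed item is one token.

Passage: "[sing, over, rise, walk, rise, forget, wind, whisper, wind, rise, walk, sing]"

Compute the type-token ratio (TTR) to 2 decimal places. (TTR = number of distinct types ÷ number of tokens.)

N = 12 tokens, V = 7 types.
TTR = V / N = 7 / 12 = 0.58

0.58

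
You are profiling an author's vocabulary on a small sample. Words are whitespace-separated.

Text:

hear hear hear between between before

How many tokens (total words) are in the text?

6

Tokens: hear, hear, hear, between, between, before
N = 6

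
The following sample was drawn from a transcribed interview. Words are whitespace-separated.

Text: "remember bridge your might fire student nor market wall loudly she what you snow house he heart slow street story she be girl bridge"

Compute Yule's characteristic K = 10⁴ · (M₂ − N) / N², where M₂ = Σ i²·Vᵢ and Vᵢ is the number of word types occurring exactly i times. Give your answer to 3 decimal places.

Frequencies: bridge:2, she:2, remember:1, your:1, might:1, fire:1, student:1, nor:1, market:1, wall:1, loudly:1, what:1, you:1, snow:1, house:1, he:1, heart:1, slow:1, street:1, story:1, … (2 more, each freq 1)
N = 24. Frequency spectrum: V_1=20, V_2=2
M₂ = 1²·20 + 2²·2 = 28
K = 10000 × (28 − 24) / 24² = 69.444

69.444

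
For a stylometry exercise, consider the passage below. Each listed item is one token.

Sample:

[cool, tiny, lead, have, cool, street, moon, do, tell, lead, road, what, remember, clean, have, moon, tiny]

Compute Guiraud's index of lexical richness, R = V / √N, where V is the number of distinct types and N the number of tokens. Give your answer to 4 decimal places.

2.9104

N = 17, V = 12.
√N = 4.123106
R = 12 / 4.123106 = 2.9104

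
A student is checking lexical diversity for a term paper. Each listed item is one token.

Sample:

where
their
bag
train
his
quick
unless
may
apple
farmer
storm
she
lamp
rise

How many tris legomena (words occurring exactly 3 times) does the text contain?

Frequencies: where:1, their:1, bag:1, train:1, his:1, quick:1, unless:1, may:1, apple:1, farmer:1, storm:1, she:1, lamp:1, rise:1
Words with frequency 3: (none)

0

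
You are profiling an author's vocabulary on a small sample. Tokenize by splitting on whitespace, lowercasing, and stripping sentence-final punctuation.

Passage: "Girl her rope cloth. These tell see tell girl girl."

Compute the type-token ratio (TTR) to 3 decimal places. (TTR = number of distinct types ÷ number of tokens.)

N = 10 tokens, V = 7 types.
TTR = V / N = 7 / 10 = 0.700

0.700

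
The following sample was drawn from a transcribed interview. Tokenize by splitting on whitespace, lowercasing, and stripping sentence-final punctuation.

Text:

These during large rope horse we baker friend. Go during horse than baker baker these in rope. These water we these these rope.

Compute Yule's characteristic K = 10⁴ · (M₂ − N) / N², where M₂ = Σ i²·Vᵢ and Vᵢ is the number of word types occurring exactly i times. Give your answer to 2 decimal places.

Frequencies: these:5, rope:3, baker:3, during:2, horse:2, we:2, large:1, friend:1, go:1, than:1, in:1, water:1
N = 23. Frequency spectrum: V_1=6, V_2=3, V_3=2, V_5=1
M₂ = 1²·6 + 2²·3 + 3²·2 + 5²·1 = 61
K = 10000 × (61 − 23) / 23² = 718.34

718.34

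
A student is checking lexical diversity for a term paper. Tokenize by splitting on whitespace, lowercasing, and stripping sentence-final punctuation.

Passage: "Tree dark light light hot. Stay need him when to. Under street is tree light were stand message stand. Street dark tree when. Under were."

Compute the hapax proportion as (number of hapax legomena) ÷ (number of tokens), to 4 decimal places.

Frequencies: tree:3, light:3, dark:2, when:2, under:2, street:2, were:2, stand:2, hot:1, stay:1, need:1, him:1, to:1, is:1, message:1
Hapax count = 7; token count = 25.
Ratio = 7 / 25 = 0.2800

0.2800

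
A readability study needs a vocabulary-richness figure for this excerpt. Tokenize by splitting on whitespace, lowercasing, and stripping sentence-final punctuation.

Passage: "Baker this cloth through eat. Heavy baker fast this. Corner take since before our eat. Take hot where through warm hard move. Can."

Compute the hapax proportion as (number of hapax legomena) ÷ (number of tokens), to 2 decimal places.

0.57

Frequencies: baker:2, this:2, through:2, eat:2, take:2, cloth:1, heavy:1, fast:1, corner:1, since:1, before:1, our:1, hot:1, where:1, warm:1, hard:1, move:1, can:1
Hapax count = 13; token count = 23.
Ratio = 13 / 23 = 0.57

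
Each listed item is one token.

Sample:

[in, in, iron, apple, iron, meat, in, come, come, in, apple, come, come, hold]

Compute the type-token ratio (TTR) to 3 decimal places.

0.429

N = 14 tokens, V = 6 types.
TTR = V / N = 6 / 14 = 0.429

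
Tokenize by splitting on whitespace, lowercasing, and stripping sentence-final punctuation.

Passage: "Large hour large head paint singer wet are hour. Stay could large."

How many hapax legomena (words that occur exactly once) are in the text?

Frequencies: large:3, hour:2, head:1, paint:1, singer:1, wet:1, are:1, stay:1, could:1
Hapax (freq=1): are, could, head, paint, singer, stay, wet

7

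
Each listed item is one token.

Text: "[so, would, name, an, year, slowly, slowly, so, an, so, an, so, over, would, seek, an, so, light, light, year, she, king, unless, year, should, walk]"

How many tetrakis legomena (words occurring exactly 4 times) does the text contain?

Frequencies: so:5, an:4, year:3, would:2, slowly:2, light:2, name:1, over:1, seek:1, she:1, king:1, unless:1, should:1, walk:1
Words with frequency 4: an

1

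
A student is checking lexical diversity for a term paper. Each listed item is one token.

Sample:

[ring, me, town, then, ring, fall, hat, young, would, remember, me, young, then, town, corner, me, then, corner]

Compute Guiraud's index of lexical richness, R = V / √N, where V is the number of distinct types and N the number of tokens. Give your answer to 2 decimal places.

2.36

N = 18, V = 10.
√N = 4.242641
R = 10 / 4.242641 = 2.36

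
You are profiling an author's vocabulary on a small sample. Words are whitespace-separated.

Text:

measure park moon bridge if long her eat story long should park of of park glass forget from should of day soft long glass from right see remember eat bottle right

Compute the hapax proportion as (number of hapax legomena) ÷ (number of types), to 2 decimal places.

0.60

Frequencies: park:3, long:3, of:3, eat:2, should:2, glass:2, from:2, right:2, measure:1, moon:1, bridge:1, if:1, her:1, story:1, forget:1, day:1, soft:1, see:1, remember:1, bottle:1
Hapax count = 12; type count = 20.
Ratio = 12 / 20 = 0.60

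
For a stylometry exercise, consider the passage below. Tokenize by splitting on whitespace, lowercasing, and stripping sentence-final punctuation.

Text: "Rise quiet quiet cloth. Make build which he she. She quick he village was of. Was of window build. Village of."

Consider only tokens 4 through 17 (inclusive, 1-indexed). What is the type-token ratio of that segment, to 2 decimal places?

0.71

Segment tokens 4–17: cloth, make, build, which, he, she, she, quick, he, village, was, of, was, of
Segment N = 14, segment V = 10.
TTR = 10 / 14 = 0.71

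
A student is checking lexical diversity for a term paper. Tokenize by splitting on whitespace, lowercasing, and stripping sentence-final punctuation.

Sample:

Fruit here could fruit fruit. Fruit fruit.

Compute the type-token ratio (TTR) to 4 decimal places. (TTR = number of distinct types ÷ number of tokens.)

N = 7 tokens, V = 3 types.
TTR = V / N = 3 / 7 = 0.4286

0.4286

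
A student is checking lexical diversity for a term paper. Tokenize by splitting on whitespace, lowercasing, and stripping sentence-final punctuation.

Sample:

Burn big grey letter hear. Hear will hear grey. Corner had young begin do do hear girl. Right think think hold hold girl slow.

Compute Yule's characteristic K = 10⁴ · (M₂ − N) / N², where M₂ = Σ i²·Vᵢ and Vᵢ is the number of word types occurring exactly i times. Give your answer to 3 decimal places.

Frequencies: hear:4, grey:2, do:2, girl:2, think:2, hold:2, burn:1, big:1, letter:1, will:1, corner:1, had:1, young:1, begin:1, right:1, slow:1
N = 24. Frequency spectrum: V_1=10, V_2=5, V_4=1
M₂ = 1²·10 + 2²·5 + 4²·1 = 46
K = 10000 × (46 − 24) / 24² = 381.944

381.944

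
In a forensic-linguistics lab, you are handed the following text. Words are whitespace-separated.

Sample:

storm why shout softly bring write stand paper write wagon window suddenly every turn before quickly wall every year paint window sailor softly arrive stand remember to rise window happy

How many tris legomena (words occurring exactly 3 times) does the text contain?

1

Frequencies: window:3, softly:2, write:2, stand:2, every:2, storm:1, why:1, shout:1, bring:1, paper:1, wagon:1, suddenly:1, turn:1, before:1, quickly:1, wall:1, year:1, paint:1, sailor:1, arrive:1, … (4 more, each freq 1)
Words with frequency 3: window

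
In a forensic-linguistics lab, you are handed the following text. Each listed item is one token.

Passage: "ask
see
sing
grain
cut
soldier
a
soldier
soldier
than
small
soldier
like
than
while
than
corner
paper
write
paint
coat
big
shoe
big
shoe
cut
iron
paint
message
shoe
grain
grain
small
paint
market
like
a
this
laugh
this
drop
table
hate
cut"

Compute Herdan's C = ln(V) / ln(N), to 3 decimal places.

0.861

N = 44, V = 26.
ln(V) = 3.258097, ln(N) = 3.784190
C = 3.258097 / 3.784190 = 0.861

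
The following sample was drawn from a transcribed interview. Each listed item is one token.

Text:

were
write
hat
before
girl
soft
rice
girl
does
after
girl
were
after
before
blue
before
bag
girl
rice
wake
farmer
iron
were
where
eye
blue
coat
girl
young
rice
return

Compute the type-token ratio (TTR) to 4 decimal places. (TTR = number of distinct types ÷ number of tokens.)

N = 31 tokens, V = 19 types.
TTR = V / N = 19 / 31 = 0.6129

0.6129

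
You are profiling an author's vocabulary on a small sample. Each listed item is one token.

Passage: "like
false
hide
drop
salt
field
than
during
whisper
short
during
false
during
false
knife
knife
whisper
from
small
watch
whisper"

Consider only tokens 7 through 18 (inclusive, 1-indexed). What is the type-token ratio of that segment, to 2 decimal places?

Segment tokens 7–18: than, during, whisper, short, during, false, during, false, knife, knife, whisper, from
Segment N = 12, segment V = 7.
TTR = 7 / 12 = 0.58

0.58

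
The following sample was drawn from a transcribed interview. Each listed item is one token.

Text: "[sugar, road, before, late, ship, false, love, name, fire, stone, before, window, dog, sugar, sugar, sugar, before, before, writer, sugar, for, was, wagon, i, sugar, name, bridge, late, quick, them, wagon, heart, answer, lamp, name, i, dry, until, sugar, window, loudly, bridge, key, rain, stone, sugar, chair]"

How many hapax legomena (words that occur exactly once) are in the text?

Frequencies: sugar:8, before:4, name:3, late:2, stone:2, window:2, wagon:2, i:2, bridge:2, road:1, ship:1, false:1, love:1, fire:1, dog:1, writer:1, for:1, was:1, quick:1, them:1, … (9 more, each freq 1)
Hapax (freq=1): answer, chair, dog, dry, false, fire, for, heart, key, lamp, loudly, love, quick, rain, road, ship, them, until, was, writer

20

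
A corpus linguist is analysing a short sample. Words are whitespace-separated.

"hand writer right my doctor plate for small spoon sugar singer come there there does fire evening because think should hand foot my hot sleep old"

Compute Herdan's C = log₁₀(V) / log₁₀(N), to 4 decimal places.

N = 26, V = 23.
log₁₀(V) = 1.361728, log₁₀(N) = 1.414973
C = 1.361728 / 1.414973 = 0.9624

0.9624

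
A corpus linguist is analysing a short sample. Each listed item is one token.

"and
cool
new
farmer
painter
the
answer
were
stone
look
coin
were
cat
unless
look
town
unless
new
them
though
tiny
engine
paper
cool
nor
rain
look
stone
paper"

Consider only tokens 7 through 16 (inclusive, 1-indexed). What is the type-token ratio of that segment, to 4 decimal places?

0.8000

Segment tokens 7–16: answer, were, stone, look, coin, were, cat, unless, look, town
Segment N = 10, segment V = 8.
TTR = 8 / 10 = 0.8000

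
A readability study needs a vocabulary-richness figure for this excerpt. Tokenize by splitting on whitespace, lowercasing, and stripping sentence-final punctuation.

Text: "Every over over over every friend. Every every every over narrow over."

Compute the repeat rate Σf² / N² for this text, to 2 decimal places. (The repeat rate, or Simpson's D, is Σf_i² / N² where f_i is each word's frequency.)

Frequencies: every:5, over:5, friend:1, narrow:1
Σf² = 52; N² = 144
Repeat rate = 52 / 144 = 0.36

0.36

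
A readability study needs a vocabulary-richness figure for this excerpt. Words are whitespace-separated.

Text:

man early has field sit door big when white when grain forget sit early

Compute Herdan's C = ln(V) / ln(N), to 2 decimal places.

0.91

N = 14, V = 11.
ln(V) = 2.397895, ln(N) = 2.639057
C = 2.397895 / 2.639057 = 0.91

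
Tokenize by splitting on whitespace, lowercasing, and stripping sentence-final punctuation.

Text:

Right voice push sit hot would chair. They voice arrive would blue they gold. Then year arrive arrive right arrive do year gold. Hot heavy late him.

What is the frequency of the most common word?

4

Frequencies: arrive:4, right:2, voice:2, hot:2, would:2, they:2, gold:2, year:2, push:1, sit:1, chair:1, blue:1, then:1, do:1, heavy:1, late:1, him:1
Most common: 'arrive' with frequency 4.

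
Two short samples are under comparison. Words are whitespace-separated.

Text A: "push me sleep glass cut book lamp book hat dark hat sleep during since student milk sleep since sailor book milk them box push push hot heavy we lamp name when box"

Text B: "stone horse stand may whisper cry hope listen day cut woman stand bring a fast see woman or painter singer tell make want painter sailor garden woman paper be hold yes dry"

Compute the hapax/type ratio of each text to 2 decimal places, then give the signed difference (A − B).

-0.27

A: hapax=13, V=21, ratio=0.62
B: hapax=25, V=28, ratio=0.89
Difference = 0.62 − 0.89 = -0.27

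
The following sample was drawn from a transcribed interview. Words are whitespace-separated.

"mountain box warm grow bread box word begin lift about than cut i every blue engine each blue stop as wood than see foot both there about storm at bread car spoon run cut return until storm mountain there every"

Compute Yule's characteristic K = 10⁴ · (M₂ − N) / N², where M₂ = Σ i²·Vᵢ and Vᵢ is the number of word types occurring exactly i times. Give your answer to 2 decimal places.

Frequencies: mountain:2, box:2, bread:2, about:2, than:2, cut:2, every:2, blue:2, there:2, storm:2, warm:1, grow:1, word:1, begin:1, lift:1, i:1, engine:1, each:1, stop:1, as:1, … (10 more, each freq 1)
N = 40. Frequency spectrum: V_1=20, V_2=10
M₂ = 1²·20 + 2²·10 = 60
K = 10000 × (60 − 40) / 40² = 125.00

125.00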